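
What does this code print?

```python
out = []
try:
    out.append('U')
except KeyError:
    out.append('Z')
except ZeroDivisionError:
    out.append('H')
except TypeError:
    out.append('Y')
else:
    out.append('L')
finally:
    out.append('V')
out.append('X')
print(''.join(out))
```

Execution trace: 'U' (try body, no exception) → 'L' (else) → 'V' (finally) → 'X' (after the try/except). Output: ULVX

Answer: ULVX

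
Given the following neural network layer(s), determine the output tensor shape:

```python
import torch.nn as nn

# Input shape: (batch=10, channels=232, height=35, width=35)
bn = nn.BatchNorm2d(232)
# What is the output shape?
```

Input: (10, 232, 35, 35) -> Output: (10, 232, 35, 35)

Answer: (10, 232, 35, 35)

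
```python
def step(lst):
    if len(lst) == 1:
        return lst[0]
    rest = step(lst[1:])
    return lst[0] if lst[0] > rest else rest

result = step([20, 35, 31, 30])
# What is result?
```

Recursive max over [20, 35, 31, 30] = 35

Answer: 35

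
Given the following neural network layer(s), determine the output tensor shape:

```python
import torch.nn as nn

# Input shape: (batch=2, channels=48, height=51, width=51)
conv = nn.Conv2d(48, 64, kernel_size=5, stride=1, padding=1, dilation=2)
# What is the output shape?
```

Input: (2, 48, 51, 51) -> Output: (2, 64, 45, 45)

Answer: (2, 64, 45, 45)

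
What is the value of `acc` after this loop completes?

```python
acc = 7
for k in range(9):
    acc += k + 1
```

Start at 7, add 1 to 9 = 52
`acc` takes the values: 7 → 8 → 10 → 13 → 17 → 22 → 28 → 35 → 43 → 52

Answer: 52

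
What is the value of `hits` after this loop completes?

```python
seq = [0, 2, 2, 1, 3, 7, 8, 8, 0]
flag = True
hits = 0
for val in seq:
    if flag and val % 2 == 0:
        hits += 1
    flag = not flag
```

Count even values at even positions
`hits` takes the values: 0 → 1 → 2 → 3 → 4

Answer: 4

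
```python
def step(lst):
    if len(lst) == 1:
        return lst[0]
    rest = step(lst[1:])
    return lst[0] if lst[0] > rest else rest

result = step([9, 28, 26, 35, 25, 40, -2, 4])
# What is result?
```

Recursive max over [9, 28, 26, 35, 25, 40, -2, 4] = 40

Answer: 40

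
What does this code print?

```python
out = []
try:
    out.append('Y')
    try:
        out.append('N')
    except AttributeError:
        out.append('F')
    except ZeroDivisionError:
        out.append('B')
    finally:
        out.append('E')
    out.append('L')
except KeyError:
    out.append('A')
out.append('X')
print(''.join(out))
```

Execution trace: 'Y' (try body) → 'N' (inner try body, no exception) → 'E' (inner finally) → 'L' (try body, no exception) → 'X' (after the try/except). Output: YNELX

Answer: YNELX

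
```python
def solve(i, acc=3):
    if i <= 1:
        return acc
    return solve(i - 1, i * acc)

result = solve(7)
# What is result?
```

Accumulator trace (n, acc): (7, 3) -> (6, 21) -> (5, 126) -> (4, 630) -> (3, 2520) -> (2, 7560) -> (1, 15120) -> return 15120

Answer: 15120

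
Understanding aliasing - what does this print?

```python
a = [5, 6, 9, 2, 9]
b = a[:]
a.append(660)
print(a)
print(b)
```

Key concept: slice [:] creates copy.
Step by step:
`a = [5, 6, 9, 2, 9]` → a = [5, 6, 9, 2, 9]
`b = a[:]` → b = [5, 6, 9, 2, 9]
`a.append(660)` → a = [5, 6, 9, 2, 9, 660]
`print(a)` → prints [5, 6, 9, 2, 9, 660]
`print(b)` → prints [5, 6, 9, 2, 9]

Answer:
[5, 6, 9, 2, 9, 660]
[5, 6, 9, 2, 9]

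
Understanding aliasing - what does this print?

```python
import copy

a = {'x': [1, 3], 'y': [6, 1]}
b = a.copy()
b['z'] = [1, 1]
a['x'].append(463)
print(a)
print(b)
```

Key concept: shallow copy of dict with mutable values.
Step by step:
`a = {'x': [1, 3], 'y': [6, 1]}` → a = {'x': [1, 3], 'y': [6, 1]}
`b = a.copy()` → b = {'x': [1, 3], 'y': [6, 1]}
`b['z'] = [1, 1]` → b = {'x': [1, 3], 'y': [6, 1], 'z': [1, 1]}
`a['x'].append(463)` → a = {'x': [1, 3, 463], 'y': [6, 1]}; b = {'x': [1, 3, 463], 'y': [6, 1], 'z': [1, 1]}
`print(a)` → prints {'x': [1, 3, 463], 'y': [6, 1]}
`print(b)` → prints {'x': [1, 3, 463], 'y': [6, 1], 'z': [1, 1]}

Answer:
{'x': [1, 3, 463], 'y': [6, 1]}
{'x': [1, 3, 463], 'y': [6, 1], 'z': [1, 1]}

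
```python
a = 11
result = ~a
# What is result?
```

Trace:
`a = 11` → a = 11
`result = ~a` → result = -12
So result = -12

Answer: -12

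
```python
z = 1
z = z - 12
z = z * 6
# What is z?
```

Trace:
`z = 1` → z = 1
`z = z - 12` → z = -11
`z = z * 6` → z = -66
So z = -66

Answer: -66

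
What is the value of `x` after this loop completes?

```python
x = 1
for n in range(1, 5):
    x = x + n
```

Start at 1, add 1 through 4
`x` takes the values: 1 → 2 → 4 → 7 → 11

Answer: 11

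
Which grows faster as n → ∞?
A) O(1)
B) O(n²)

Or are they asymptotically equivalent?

O(1) vs O(n²): Higher order terms dominate.

Answer: B) O(n²) grows faster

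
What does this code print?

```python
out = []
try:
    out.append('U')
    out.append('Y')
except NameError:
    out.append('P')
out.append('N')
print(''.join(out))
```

Execution trace: 'U' (try body) → 'Y' (try body, no exception) → 'N' (after the try/except). Output: UYN

Answer: UYN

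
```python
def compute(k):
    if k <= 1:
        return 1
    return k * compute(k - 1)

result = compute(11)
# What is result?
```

compute(11) = 11 * 10 * 9 * 8 * 7 * 6 * 5 * 4 * 3 * 2 * 1 = 39916800

Answer: 39916800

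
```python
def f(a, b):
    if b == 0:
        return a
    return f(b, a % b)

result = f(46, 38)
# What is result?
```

f(46, 38) -> f(38, 8) -> f(8, 6) -> f(6, 2) -> f(2, 0) -> 2

Answer: 2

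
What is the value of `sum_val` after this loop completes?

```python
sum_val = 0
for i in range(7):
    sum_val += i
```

Sum of 0 to 6 = 21
`sum_val` takes the values: 0 → 1 → 3 → 6 → 10 → 15 → 21

Answer: 21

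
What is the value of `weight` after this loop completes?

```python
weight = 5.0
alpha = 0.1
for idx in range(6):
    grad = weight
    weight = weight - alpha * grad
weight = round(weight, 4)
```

Gradient descent: w = 5.0 * (1 - 0.1)^6
`weight` takes the values: 5.0 → 4.5 → 4.05 → 3.645 → 3.2805 → 2.95245 → 2.657205 → 2.6572

Answer: 2.6572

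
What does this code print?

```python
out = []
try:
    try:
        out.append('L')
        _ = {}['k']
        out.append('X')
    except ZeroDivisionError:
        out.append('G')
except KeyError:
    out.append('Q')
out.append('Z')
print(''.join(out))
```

Execution trace: 'L' (inner try body) → 'Q' (outer except KeyError) → 'Z' (after the try/except). Output: LQZ

Answer: LQZ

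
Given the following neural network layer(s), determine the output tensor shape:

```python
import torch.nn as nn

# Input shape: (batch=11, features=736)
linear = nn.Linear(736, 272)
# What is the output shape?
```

Input: (11, 736) -> Output: (11, 272)

Answer: (11, 272)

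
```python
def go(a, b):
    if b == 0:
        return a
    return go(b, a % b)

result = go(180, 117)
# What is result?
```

go(180, 117) -> go(117, 63) -> go(63, 54) -> go(54, 9) -> go(9, 0) -> 9

Answer: 9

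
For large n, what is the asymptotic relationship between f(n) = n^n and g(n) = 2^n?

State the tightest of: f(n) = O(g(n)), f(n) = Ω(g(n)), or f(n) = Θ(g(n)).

n^n vs 2^n: f(n) = Ω(g(n)) but not O(g(n)) — n^n grows strictly faster than 2^n.

Answer: f(n) = Ω(g(n)) but not O(g(n)) — n^n grows strictly faster than 2^n.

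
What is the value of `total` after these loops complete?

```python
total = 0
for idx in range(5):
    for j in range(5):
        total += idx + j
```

Sum of all idx+j for idx,j in 5x5
`total` takes the values: 0 → 1 → 3 → 6 → 10 → 11 → 13 → 16 → 20 → 25 → 27 → 30 → 34 → 39 → 45 → 48 → 52 → 57 → 63 → 70 → 74 → 79 → 85 → 92 → 100

Answer: 100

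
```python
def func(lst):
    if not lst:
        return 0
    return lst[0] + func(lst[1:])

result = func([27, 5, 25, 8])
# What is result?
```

27 + 5 + 25 + 8 + 0 = 65

Answer: 65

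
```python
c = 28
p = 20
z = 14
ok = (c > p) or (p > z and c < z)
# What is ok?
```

Trace:
`c = 28` → c = 28
`p = 20` → p = 20
`z = 14` → z = 14
`ok = (c > p) or (p > z and c < z)` → ok = True
So ok = True

Answer: True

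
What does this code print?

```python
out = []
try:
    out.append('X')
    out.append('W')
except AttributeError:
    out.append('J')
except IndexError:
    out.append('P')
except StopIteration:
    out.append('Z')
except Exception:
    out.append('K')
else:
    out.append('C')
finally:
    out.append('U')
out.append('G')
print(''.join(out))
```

Execution trace: 'X' (try body) → 'W' (try body, no exception) → 'C' (else) → 'U' (finally) → 'G' (after the try/except). Output: XWCUG

Answer: XWCUG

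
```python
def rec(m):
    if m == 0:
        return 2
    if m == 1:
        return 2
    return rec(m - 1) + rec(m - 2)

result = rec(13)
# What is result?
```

Build up from base cases: rec(0)=2, rec(1)=2, rec(2)=4, rec(3)=6, rec(4)=10, rec(5)=16, rec(6)=26, ..., rec(13)=754

Answer: 754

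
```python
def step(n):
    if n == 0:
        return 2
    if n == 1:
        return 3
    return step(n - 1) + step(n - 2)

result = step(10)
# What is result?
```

Build up from base cases: step(0)=2, step(1)=3, step(2)=5, step(3)=8, step(4)=13, step(5)=21, step(6)=34, ..., step(10)=233

Answer: 233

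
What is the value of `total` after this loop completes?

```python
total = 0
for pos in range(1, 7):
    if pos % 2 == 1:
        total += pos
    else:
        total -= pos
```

Add odd, subtract even
`total` takes the values: 0 → 1 → -1 → 2 → -2 → 3 → -3

Answer: -3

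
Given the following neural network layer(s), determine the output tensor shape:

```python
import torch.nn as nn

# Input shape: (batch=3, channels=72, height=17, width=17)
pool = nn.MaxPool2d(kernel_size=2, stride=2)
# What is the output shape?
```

Input: (3, 72, 17, 17) -> Output: (3, 72, 8, 8)

Answer: (3, 72, 8, 8)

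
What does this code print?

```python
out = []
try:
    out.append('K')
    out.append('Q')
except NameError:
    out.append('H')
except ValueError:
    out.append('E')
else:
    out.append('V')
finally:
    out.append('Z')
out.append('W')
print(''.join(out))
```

Execution trace: 'K' (try body) → 'Q' (try body, no exception) → 'V' (else) → 'Z' (finally) → 'W' (after the try/except). Output: KQVZW

Answer: KQVZW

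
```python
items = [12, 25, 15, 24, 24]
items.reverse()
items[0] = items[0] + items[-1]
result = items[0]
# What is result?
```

Trace:
`items = [12, 25, 15, 24, 24]` → items = [12, 25, 15, 24, 24]
`items.reverse()` → items = [24, 24, 15, 25, 12]
`items[0] = items[0] + items[-1]` → items = [36, 24, 15, 25, 12]
`result = items[0]` → result = 36
So result = 36

Answer: 36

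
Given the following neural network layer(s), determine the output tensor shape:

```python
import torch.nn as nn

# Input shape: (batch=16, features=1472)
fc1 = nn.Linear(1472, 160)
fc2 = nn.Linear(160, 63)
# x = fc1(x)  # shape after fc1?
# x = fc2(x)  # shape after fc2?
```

Input: (16, 1472) -> after fc1: (16, 160) -> Output: (16, 63)

Answer: (16, 63)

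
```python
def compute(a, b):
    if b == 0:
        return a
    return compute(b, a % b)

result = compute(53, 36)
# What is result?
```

compute(53, 36) -> compute(36, 17) -> compute(17, 2) -> compute(2, 1) -> compute(1, 0) -> 1

Answer: 1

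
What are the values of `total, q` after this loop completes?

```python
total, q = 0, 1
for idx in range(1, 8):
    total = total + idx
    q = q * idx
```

Sum and factorial of 1 to 7
`total, q` takes the values: (0, 1) → (1, 1) → (3, 1) → (3, 2) → (6, 2) → (6, 6) → (10, 6) → (10, 24) → (15, 24) → (15, 120) → (21, 120) → (21, 720) → (28, 720) → (28, 5040)

Answer: 28, 5040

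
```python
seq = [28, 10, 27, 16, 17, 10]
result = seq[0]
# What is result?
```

Trace:
`seq = [28, 10, 27, 16, 17, 10]` → seq = [28, 10, 27, 16, 17, 10]
`result = seq[0]` → result = 28
So result = 28

Answer: 28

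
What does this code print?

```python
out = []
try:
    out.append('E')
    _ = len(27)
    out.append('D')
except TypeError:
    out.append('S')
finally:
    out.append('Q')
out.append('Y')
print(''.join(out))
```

Execution trace: 'E' (try body) → 'S' (except TypeError) → 'Q' (finally) → 'Y' (after the try/except). Output: ESQY

Answer: ESQY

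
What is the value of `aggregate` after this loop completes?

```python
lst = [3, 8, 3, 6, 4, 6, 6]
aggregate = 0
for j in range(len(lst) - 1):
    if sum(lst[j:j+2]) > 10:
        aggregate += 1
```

Count windows with sum > 10
`aggregate` takes the values: 0 → 1 → 2 → 3

Answer: 3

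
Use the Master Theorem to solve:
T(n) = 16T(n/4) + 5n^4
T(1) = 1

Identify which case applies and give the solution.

a=16, b=4, f(n)=5n^4. log_4(16) = 2. Since c=4 > 2 and the regularity condition holds (16(n/4)^4 = (16/4^4)n^4 with 16/4^4 < 1), Case 3 applies: T(n) = Θ(f(n)) = O(n^4).

Answer: O(n^4) - Case 3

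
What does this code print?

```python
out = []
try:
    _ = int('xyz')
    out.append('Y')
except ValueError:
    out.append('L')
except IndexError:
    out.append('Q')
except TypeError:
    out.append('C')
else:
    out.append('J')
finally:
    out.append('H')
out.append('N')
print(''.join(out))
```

Execution trace: 'L' (except ValueError) → 'H' (finally) → 'N' (after the try/except). Output: LHN

Answer: LHN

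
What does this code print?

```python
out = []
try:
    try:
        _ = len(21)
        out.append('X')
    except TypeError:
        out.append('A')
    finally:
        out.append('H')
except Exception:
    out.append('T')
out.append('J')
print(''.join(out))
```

Execution trace: 'A' (inner except TypeError) → 'H' (inner finally) → 'J' (after the try/except). Output: AHJ

Answer: AHJ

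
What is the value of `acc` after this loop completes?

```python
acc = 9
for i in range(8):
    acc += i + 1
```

Start at 9, add 1 to 8 = 45
`acc` takes the values: 9 → 10 → 12 → 15 → 19 → 24 → 30 → 37 → 45

Answer: 45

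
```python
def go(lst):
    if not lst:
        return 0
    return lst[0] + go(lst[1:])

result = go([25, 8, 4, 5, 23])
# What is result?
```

25 + 8 + 4 + 5 + 23 + 0 = 65

Answer: 65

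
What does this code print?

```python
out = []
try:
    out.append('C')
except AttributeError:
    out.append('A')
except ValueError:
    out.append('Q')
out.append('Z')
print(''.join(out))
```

Execution trace: 'C' (try body, no exception) → 'Z' (after the try/except). Output: CZ

Answer: CZ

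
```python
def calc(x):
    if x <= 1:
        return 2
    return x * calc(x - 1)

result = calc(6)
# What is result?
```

calc(6) = 6 * 5 * 4 * 3 * 2 * 2 = 1440

Answer: 1440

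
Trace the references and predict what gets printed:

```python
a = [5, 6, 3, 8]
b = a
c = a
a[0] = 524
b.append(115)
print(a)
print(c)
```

Key concept: multiple aliases.
Step by step:
`a = [5, 6, 3, 8]` → a = [5, 6, 3, 8]
`b = a` → b = [5, 6, 3, 8] (same object as a)
`c = a` → c = [5, 6, 3, 8] (same object as a, b)
`a[0] = 524` → a = [524, 6, 3, 8] (same object as b, c); b = [524, 6, 3, 8] (same object as a, c); c = [524, 6, 3, 8] (same object as a, b)
`b.append(115)` → a = [524, 6, 3, 8, 115] (same object as b, c); b = [524, 6, 3, 8, 115] (same object as a, c); c = [524, 6, 3, 8, 115] (same object as a, b)
`print(a)` → prints [524, 6, 3, 8, 115]
`print(c)` → prints [524, 6, 3, 8, 115]

Answer:
[524, 6, 3, 8, 115]
[524, 6, 3, 8, 115]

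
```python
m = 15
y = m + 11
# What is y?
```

Trace:
`m = 15` → m = 15
`y = m + 11` → y = 26
So y = 26

Answer: 26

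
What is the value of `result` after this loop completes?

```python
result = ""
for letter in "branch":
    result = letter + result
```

Reverse 'branch'
`result` takes the values: "" → "b" → "rb" → "arb" → "narb" → "cnarb" → "hcnarb"

Answer: "hcnarb"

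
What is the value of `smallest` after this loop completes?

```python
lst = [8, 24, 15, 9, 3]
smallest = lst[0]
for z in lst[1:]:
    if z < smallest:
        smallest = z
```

Minimum of [8, 24, 15, 9, 3]
`smallest` takes the values: 8 → 3

Answer: 3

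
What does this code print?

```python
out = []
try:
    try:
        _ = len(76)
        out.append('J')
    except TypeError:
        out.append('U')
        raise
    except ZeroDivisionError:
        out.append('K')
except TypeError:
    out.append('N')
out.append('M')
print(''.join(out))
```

Execution trace: 'U' (except TypeError) → 'N' (outer except TypeError) → 'M' (after the try/except). Output: UNM

Answer: UNM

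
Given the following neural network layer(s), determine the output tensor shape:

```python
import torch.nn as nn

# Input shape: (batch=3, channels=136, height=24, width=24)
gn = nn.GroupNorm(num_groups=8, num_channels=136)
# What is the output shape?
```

Input: (3, 136, 24, 24) -> Output: (3, 136, 24, 24)

Answer: (3, 136, 24, 24)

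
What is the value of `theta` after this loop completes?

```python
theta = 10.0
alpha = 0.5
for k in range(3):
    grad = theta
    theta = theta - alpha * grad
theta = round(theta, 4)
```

Gradient descent: w = 10.0 * (1 - 0.5)^3
`theta` takes the values: 10.0 → 5.0 → 2.5 → 1.25

Answer: 1.25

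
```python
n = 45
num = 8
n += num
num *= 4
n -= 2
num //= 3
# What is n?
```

Trace:
`n = 45` → n = 45
`num = 8` → num = 8
`n += num` → n = 53
`num *= 4` → num = 32
`n -= 2` → n = 51
`num //= 3` → num = 10
So n = 51

Answer: 51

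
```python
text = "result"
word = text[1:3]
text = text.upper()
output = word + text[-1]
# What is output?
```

Trace:
`text = "result"` → text = 'result'
`word = text[1:3]` → word = 'es'
`text = text.upper()` → text = 'RESULT'
`output = word + text[-1]` → output = 'esT'
So output = 'esT'

Answer: 'esT'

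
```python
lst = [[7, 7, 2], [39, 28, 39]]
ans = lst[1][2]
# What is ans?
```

Trace:
`lst = [[7, 7, 2], [39, 28, 39]]` → lst = [[7, 7, 2], [39, 28, 39]]
`ans = lst[1][2]` → ans = 39
So ans = 39

Answer: 39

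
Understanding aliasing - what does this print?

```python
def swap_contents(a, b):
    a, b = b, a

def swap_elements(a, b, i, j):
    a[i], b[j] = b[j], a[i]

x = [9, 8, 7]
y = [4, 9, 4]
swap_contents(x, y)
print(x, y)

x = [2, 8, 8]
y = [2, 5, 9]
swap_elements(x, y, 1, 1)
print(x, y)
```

Key concept: parameter rebinding vs mutation.
Step by step:
`x = [9, 8, 7]` → x = [9, 8, 7]
`y = [4, 9, 4]` → y = [4, 9, 4]
`swap_contents(x, y)` → no visible change to tracked variables
`print(x, y)` → prints [9, 8, 7] [4, 9, 4]
`x = [2, 8, 8]` → x = [2, 8, 8]
`y = [2, 5, 9]` → y = [2, 5, 9]
`swap_elements(x, y, 1, 1)` → x = [2, 5, 8]; y = [2, 8, 9]
`print(x, y)` → prints [2, 5, 8] [2, 8, 9]

Answer:
[9, 8, 7] [4, 9, 4]
[2, 5, 8] [2, 8, 9]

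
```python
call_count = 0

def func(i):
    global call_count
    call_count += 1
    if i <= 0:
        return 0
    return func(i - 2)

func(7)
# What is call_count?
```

Linear recursion stepping by 2: 5 calls from i=7 down to ≤0.

Answer: 5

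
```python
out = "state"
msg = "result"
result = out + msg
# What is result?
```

Trace:
`out = "state"` → out = 'state'
`msg = "result"` → msg = 'result'
`result = out + msg` → result = 'stateresult'
So result = 'stateresult'

Answer: 'stateresult'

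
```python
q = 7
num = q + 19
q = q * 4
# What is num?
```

Trace:
`q = 7` → q = 7
`num = q + 19` → num = 26
`q = q * 4` → q = 28
So num = 26

Answer: 26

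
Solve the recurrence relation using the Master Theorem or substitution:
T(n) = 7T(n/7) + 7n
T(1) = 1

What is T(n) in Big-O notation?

By Master Theorem: a=7, b=7, f(n)=7n. Since log_7(7) = 1 and f(n) = Θ(n^1), Case 2 applies. T(n) = O(n log n).

Answer: O(n log n)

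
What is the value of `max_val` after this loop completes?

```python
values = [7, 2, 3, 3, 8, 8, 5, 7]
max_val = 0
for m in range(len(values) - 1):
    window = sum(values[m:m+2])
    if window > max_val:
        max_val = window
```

Max sum of 2-element window in [7, 2, 3, 3, 8, 8, 5, 7]
`max_val` takes the values: 0 → 9 → 11 → 16

Answer: 16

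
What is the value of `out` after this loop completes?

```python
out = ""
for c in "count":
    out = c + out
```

Reverse 'count'
`out` takes the values: "" → "c" → "oc" → "uoc" → "nuoc" → "tnuoc"

Answer: "tnuoc"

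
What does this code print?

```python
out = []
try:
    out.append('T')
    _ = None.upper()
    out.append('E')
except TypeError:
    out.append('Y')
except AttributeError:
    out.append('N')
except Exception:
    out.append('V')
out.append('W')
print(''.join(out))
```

Execution trace: 'T' (try body) → 'N' (except AttributeError) → 'W' (after the try/except). Output: TNW

Answer: TNW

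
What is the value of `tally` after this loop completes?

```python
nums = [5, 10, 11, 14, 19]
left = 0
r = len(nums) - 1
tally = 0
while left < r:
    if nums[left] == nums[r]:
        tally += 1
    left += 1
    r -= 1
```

Count matching pairs from ends
`tally` takes the values: 0

Answer: 0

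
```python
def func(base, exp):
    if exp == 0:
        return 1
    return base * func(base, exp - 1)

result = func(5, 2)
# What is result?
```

func(5, 2) = 5 * 5 = 25

Answer: 25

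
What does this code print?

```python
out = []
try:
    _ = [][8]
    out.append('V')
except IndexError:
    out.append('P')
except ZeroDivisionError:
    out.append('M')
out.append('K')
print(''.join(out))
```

Execution trace: 'P' (except IndexError) → 'K' (after the try/except). Output: PK

Answer: PK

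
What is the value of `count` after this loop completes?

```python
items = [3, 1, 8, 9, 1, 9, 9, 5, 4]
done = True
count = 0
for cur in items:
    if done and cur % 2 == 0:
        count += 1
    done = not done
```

Count even values at even positions
`count` takes the values: 0 → 1 → 2

Answer: 2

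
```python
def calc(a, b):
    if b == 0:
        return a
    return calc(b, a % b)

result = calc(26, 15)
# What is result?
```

calc(26, 15) -> calc(15, 11) -> calc(11, 4) -> calc(4, 3) -> calc(3, 1) -> calc(1, 0) -> 1

Answer: 1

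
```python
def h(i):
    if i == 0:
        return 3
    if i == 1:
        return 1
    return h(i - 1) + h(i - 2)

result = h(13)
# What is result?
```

Build up from base cases: h(0)=3, h(1)=1, h(2)=4, h(3)=5, h(4)=9, h(5)=14, h(6)=23, ..., h(13)=665

Answer: 665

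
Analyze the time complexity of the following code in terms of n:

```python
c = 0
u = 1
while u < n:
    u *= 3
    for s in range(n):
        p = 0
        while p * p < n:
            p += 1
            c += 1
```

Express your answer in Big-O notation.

Each loop level contributes: log n × n × √n. Multiplying the contributions gives O(n√n log n).

Answer: O(n√n log n)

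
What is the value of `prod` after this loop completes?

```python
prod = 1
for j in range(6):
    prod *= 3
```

3^6 = 729
`prod` takes the values: 1 → 3 → 9 → 27 → 81 → 243 → 729

Answer: 729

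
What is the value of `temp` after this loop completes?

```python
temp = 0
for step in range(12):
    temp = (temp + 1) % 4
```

Increment mod 4, 12 times = 0
`temp` takes the values: 0 → 1 → 2 → 3 → 0 → 1 → 2 → 3 → 0 → 1 → 2 → 3 → 0

Answer: 0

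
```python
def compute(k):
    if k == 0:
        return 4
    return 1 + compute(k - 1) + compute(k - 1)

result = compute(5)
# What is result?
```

compute(k) = 1 + 2·compute(k-1), compute(0)=4. Closed form: (4+1)·2^5 - 1 = 159.

Answer: 159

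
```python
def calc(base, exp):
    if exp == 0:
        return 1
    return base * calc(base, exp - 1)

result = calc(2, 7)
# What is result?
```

calc(2, 7) = 2 * 2 * 2 * 2 * 2 * 2 * 2 = 128

Answer: 128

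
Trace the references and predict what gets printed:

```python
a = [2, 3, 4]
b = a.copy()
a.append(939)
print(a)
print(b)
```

Key concept: list.copy() creates independent copy.
Step by step:
`a = [2, 3, 4]` → a = [2, 3, 4]
`b = a.copy()` → b = [2, 3, 4]
`a.append(939)` → a = [2, 3, 4, 939]
`print(a)` → prints [2, 3, 4, 939]
`print(b)` → prints [2, 3, 4]

Answer:
[2, 3, 4, 939]
[2, 3, 4]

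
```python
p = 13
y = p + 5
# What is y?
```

Trace:
`p = 13` → p = 13
`y = p + 5` → y = 18
So y = 18

Answer: 18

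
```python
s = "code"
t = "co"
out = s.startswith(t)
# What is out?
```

Trace:
`s = "code"` → s = 'code'
`t = "co"` → t = 'co'
`out = s.startswith(t)` → out = True
So out = True

Answer: True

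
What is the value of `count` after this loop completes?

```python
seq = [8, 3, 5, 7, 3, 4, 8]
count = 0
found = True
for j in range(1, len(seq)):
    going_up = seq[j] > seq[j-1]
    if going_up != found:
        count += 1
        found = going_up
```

Count direction changes in [8, 3, 5, 7, 3, 4, 8]
`count` takes the values: 0 → 1 → 2 → 3 → 4

Answer: 4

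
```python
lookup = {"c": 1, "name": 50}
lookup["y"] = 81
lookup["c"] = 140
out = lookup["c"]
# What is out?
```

Trace:
`lookup = {"c": 1, "name": 50}` → lookup = {'c': 1, 'name': 50}
`lookup["y"] = 81` → lookup = {'c': 1, 'name': 50, 'y': 81}
`lookup["c"] = 140` → lookup = {'c': 140, 'name': 50, 'y': 81}
`out = lookup["c"]` → out = 140
So out = 140

Answer: 140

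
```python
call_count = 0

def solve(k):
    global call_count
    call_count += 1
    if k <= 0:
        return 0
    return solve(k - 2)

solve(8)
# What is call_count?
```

Linear recursion stepping by 2: 5 calls from k=8 down to ≤0.

Answer: 5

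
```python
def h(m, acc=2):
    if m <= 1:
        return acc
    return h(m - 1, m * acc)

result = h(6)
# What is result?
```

Accumulator trace (n, acc): (6, 2) -> (5, 12) -> (4, 60) -> (3, 240) -> (2, 720) -> (1, 1440) -> return 1440

Answer: 1440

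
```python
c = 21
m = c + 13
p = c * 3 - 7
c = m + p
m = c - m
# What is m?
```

Trace:
`c = 21` → c = 21
`m = c + 13` → m = 34
`p = c * 3 - 7` → p = 56
`c = m + p` → c = 90
`m = c - m` → m = 56
So m = 56

Answer: 56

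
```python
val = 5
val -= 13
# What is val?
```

Trace:
`val = 5` → val = 5
`val -= 13` → val = -8
So val = -8

Answer: -8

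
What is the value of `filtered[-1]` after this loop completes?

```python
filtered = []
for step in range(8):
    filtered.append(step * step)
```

Last element of squares 0 to 7
`filtered` takes the values: [] → [0] → [0, 1] → [0, 1, 4] → [0, 1, 4, 9] → [0, 1, 4, 9, 16] → [0, 1, 4, 9, 16, 25] → [0, 1, 4, 9, 16, 25, 36] → [0, 1, 4, 9, 16, 25, 36, 49]
So `filtered[-1]` = 49

Answer: 49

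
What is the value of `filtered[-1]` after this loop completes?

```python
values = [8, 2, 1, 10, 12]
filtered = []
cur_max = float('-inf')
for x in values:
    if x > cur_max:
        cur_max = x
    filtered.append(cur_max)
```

Running max ends at 12
`filtered` takes the values: [] → [8] → [8, 8] → [8, 8, 8] → [8, 8, 8, 10] → [8, 8, 8, 10, 12]
So `filtered[-1]` = 12

Answer: 12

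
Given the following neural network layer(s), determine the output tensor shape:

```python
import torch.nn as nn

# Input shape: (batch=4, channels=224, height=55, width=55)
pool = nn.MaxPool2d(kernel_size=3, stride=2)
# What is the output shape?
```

Input: (4, 224, 55, 55) -> Output: (4, 224, 27, 27)

Answer: (4, 224, 27, 27)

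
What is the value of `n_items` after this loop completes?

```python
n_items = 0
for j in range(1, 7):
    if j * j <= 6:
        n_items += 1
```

Count numbers where j² ≤ 6
`n_items` takes the values: 0 → 1 → 2

Answer: 2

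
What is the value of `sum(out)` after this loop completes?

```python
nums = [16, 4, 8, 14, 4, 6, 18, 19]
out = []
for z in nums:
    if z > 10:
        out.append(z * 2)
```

Sum of doubled values > 10
`out` takes the values: [] → [32] → [32, 28] → [32, 28, 36] → [32, 28, 36, 38]
So `sum(out)` = 134

Answer: 134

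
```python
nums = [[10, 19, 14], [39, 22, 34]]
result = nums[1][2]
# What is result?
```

Trace:
`nums = [[10, 19, 14], [39, 22, 34]]` → nums = [[10, 19, 14], [39, 22, 34]]
`result = nums[1][2]` → result = 34
So result = 34

Answer: 34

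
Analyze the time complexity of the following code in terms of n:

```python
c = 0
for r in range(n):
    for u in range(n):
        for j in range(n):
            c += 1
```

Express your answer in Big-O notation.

Each loop level contributes: n × n × n. Multiplying the contributions gives O(n^3).

Answer: O(n^3)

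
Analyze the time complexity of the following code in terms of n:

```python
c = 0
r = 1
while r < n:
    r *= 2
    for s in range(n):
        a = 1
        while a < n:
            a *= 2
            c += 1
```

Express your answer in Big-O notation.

Each loop level contributes: log n × n × log n. Multiplying the contributions gives O(n log² n).

Answer: O(n log² n)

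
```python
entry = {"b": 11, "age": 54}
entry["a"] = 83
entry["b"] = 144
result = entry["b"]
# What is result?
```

Trace:
`entry = {"b": 11, "age": 54}` → entry = {'b': 11, 'age': 54}
`entry["a"] = 83` → entry = {'b': 11, 'age': 54, 'a': 83}
`entry["b"] = 144` → entry = {'b': 144, 'age': 54, 'a': 83}
`result = entry["b"]` → result = 144
So result = 144

Answer: 144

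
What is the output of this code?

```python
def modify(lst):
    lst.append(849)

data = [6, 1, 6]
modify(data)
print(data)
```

Key concept: function modifies passed list.
Step by step:
`data = [6, 1, 6]` → data = [6, 1, 6]
`modify(data)` → data = [6, 1, 6, 849]
`print(data)` → prints [6, 1, 6, 849]

Answer: [6, 1, 6, 849]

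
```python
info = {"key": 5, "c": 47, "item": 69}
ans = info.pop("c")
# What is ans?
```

Trace:
`info = {"key": 5, "c": 47, "item": 69}` → info = {'key': 5, 'c': 47, 'item': 69}
`ans = info.pop("c")` → info = {'key': 5, 'item': 69}; ans = 47
So ans = 47

Answer: 47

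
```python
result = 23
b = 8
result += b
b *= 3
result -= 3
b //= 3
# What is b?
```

Trace:
`result = 23` → result = 23
`b = 8` → b = 8
`result += b` → result = 31
`b *= 3` → b = 24
`result -= 3` → result = 28
`b //= 3` → b = 8
So b = 8

Answer: 8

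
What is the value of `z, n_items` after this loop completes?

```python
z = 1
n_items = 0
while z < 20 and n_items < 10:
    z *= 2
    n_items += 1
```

Double until >= 20 or 10 iterations
`z, n_items` takes the values: (1, 0) → (2, 0) → (2, 1) → (4, 1) → (4, 2) → (8, 2) → (8, 3) → (16, 3) → (16, 4) → (32, 4) → (32, 5)

Answer: 32, 5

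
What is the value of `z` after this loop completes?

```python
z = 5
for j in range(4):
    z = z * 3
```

Multiply by 3, 4 times: 5 * 3^4 = 405
`z` takes the values: 5 → 15 → 45 → 135 → 405

Answer: 405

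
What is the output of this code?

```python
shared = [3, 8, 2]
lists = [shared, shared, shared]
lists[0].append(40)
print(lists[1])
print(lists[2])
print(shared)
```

Key concept: list of same reference.
Step by step:
`shared = [3, 8, 2]` → shared = [3, 8, 2]
`lists = [shared, shared, shared]` → lists = [[3, 8, 2], [3, 8, 2], [3, 8, 2]]
`lists[0].append(40)` → shared = [3, 8, 2, 40]; lists = [[3, 8, 2, 40], [3, 8, 2, 40], [3, 8, 2, 40]]
`print(lists[1])` → prints [3, 8, 2, 40]
`print(lists[2])` → prints [3, 8, 2, 40]
`print(shared)` → prints [3, 8, 2, 40]

Answer:
[3, 8, 2, 40]
[3, 8, 2, 40]
[3, 8, 2, 40]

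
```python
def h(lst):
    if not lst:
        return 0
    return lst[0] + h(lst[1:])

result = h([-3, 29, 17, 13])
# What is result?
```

(-3) + 29 + 17 + 13 + 0 = 56

Answer: 56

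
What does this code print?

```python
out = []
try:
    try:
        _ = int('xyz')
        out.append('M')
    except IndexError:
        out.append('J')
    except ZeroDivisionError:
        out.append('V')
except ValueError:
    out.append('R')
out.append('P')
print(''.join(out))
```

Execution trace: 'R' (outer except ValueError) → 'P' (after the try/except). Output: RP

Answer: RP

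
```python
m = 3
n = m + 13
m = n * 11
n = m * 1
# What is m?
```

Trace:
`m = 3` → m = 3
`n = m + 13` → n = 16
`m = n * 11` → m = 176
`n = m * 1` → n = 176
So m = 176

Answer: 176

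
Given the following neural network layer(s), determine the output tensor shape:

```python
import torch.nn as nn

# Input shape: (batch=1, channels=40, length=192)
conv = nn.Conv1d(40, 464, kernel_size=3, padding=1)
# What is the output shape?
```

Input: (1, 40, 192) -> Output: (1, 464, 192)

Answer: (1, 464, 192)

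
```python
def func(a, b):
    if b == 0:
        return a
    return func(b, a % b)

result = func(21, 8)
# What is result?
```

func(21, 8) -> func(8, 5) -> func(5, 3) -> func(3, 2) -> func(2, 1) -> func(1, 0) -> 1

Answer: 1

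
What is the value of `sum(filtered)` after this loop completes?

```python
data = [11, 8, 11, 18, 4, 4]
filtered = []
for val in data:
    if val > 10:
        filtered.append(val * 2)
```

Sum of doubled values > 10
`filtered` takes the values: [] → [22] → [22, 22] → [22, 22, 36]
So `sum(filtered)` = 80

Answer: 80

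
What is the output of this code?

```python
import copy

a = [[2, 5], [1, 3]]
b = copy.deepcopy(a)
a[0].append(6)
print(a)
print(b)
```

Key concept: deep copy is fully independent.
Step by step:
`a = [[2, 5], [1, 3]]` → a = [[2, 5], [1, 3]]
`b = copy.deepcopy(a)` → b = [[2, 5], [1, 3]]
`a[0].append(6)` → a = [[2, 5, 6], [1, 3]]
`print(a)` → prints [[2, 5, 6], [1, 3]]
`print(b)` → prints [[2, 5], [1, 3]]

Answer:
[[2, 5, 6], [1, 3]]
[[2, 5], [1, 3]]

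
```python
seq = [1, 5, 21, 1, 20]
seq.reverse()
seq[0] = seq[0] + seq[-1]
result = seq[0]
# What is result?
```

Trace:
`seq = [1, 5, 21, 1, 20]` → seq = [1, 5, 21, 1, 20]
`seq.reverse()` → seq = [20, 1, 21, 5, 1]
`seq[0] = seq[0] + seq[-1]` → seq = [21, 1, 21, 5, 1]
`result = seq[0]` → result = 21
So result = 21

Answer: 21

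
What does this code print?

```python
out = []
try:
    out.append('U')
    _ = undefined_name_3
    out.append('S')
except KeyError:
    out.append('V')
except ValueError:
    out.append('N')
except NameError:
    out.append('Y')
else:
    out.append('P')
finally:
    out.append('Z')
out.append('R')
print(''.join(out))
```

Execution trace: 'U' (try body) → 'Y' (except NameError) → 'Z' (finally) → 'R' (after the try/except). Output: UYZR

Answer: UYZR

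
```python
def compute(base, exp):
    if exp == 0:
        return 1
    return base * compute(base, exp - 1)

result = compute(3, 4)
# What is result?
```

compute(3, 4) = 3 * 3 * 3 * 3 = 81

Answer: 81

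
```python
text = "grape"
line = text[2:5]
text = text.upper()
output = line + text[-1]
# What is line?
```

Trace:
`text = "grape"` → text = 'grape'
`line = text[2:5]` → line = 'ape'
`text = text.upper()` → text = 'GRAPE'
`output = line + text[-1]` → output = 'apeE'
So line = 'ape'

Answer: 'ape'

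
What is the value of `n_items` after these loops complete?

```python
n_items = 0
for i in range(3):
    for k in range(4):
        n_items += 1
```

3 * 4 = 12
`n_items` takes the values: 0 → 1 → 2 → 3 → 4 → 5 → 6 → 7 → 8 → 9 → 10 → 11 → 12

Answer: 12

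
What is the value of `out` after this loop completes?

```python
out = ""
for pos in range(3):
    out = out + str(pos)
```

Concatenate digits 0 to 2
`out` takes the values: "" → "0" → "01" → "012"

Answer: "012"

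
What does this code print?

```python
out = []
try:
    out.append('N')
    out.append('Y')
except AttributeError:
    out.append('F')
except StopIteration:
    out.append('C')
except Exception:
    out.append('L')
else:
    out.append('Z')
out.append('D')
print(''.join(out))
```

Execution trace: 'N' (try body) → 'Y' (try body, no exception) → 'Z' (else) → 'D' (after the try/except). Output: NYZD

Answer: NYZD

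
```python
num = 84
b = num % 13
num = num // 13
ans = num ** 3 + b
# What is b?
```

Trace:
`num = 84` → num = 84
`b = num % 13` → b = 6
`num = num // 13` → num = 6
`ans = num ** 3 + b` → ans = 222
So b = 6

Answer: 6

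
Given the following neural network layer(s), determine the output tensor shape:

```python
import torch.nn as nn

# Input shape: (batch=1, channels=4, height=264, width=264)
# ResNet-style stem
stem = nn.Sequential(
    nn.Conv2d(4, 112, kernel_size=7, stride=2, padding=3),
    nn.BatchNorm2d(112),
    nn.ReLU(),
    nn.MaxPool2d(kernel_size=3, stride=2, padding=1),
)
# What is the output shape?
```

Input: (1, 4, 264, 264) -> after Conv2d 7x7 stride=2: (1, 112, 132, 132) -> Output: (1, 112, 66, 66)

Answer: (1, 112, 66, 66)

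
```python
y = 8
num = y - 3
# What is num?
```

Trace:
`y = 8` → y = 8
`num = y - 3` → num = 5
So num = 5

Answer: 5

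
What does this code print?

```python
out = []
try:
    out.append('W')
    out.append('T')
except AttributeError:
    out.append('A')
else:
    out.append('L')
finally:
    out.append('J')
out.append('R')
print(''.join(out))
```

Execution trace: 'W' (try body) → 'T' (try body, no exception) → 'L' (else) → 'J' (finally) → 'R' (after the try/except). Output: WTLJR

Answer: WTLJR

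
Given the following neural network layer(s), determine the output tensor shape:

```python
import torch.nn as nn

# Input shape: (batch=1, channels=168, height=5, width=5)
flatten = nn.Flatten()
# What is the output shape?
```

Input: (1, 168, 5, 5) -> Output: (1, 4200)

Answer: (1, 4200)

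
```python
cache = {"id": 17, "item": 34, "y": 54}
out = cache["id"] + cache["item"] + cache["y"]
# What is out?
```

Trace:
`cache = {"id": 17, "item": 34, "y": 54}` → cache = {'id': 17, 'item': 34, 'y': 54}
`out = cache["id"] + cache["item"] + cache["y"]` → out = 105
So out = 105

Answer: 105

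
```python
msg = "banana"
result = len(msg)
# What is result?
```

Trace:
`msg = "banana"` → msg = 'banana'
`result = len(msg)` → result = 6
So result = 6

Answer: 6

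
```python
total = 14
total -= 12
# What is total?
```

Trace:
`total = 14` → total = 14
`total -= 12` → total = 2
So total = 2

Answer: 2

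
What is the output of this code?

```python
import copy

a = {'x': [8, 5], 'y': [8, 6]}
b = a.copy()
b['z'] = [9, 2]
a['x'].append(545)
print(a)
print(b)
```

Key concept: shallow copy of dict with mutable values.
Step by step:
`a = {'x': [8, 5], 'y': [8, 6]}` → a = {'x': [8, 5], 'y': [8, 6]}
`b = a.copy()` → b = {'x': [8, 5], 'y': [8, 6]}
`b['z'] = [9, 2]` → b = {'x': [8, 5], 'y': [8, 6], 'z': [9, 2]}
`a['x'].append(545)` → a = {'x': [8, 5, 545], 'y': [8, 6]}; b = {'x': [8, 5, 545], 'y': [8, 6], 'z': [9, 2]}
`print(a)` → prints {'x': [8, 5, 545], 'y': [8, 6]}
`print(b)` → prints {'x': [8, 5, 545], 'y': [8, 6], 'z': [9, 2]}

Answer:
{'x': [8, 5, 545], 'y': [8, 6]}
{'x': [8, 5, 545], 'y': [8, 6], 'z': [9, 2]}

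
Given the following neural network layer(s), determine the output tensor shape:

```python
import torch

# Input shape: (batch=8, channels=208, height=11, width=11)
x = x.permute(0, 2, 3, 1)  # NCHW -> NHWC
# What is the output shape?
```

Input: (8, 208, 11, 11) -> Output: (8, 11, 11, 208)

Answer: (8, 11, 11, 208)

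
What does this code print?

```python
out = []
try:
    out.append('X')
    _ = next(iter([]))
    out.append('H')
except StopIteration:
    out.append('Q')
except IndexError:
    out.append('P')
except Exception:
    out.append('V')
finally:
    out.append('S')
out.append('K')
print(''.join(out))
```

Execution trace: 'X' (try body) → 'Q' (except StopIteration) → 'S' (finally) → 'K' (after the try/except). Output: XQSK

Answer: XQSK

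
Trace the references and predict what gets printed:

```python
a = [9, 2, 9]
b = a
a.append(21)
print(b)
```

Key concept: basic list aliasing.
Step by step:
`a = [9, 2, 9]` → a = [9, 2, 9]
`b = a` → b = [9, 2, 9] (same object as a)
`a.append(21)` → a = [9, 2, 9, 21] (same object as b); b = [9, 2, 9, 21] (same object as a)
`print(b)` → prints [9, 2, 9, 21]

Answer: [9, 2, 9, 21]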